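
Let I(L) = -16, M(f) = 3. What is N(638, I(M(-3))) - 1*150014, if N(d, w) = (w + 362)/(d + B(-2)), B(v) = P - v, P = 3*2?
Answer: -48454349/323 ≈ -1.5001e+5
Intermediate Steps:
P = 6
B(v) = 6 - v
N(d, w) = (362 + w)/(8 + d) (N(d, w) = (w + 362)/(d + (6 - 1*(-2))) = (362 + w)/(d + (6 + 2)) = (362 + w)/(d + 8) = (362 + w)/(8 + d))
N(638, I(M(-3))) - 1*150014 = (362 - 16)/(8 + 638) - 1*150014 = 346/646 - 150014 = (1/646)*346 - 150014 = 173/323 - 150014 = -48454349/323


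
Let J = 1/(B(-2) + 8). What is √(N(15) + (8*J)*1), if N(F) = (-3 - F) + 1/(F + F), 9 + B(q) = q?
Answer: I*√18570/30 ≈ 4.5424*I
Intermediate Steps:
B(q) = -9 + q
J = -⅓ (J = 1/((-9 - 2) + 8) = 1/(-11 + 8) = 1/(-3) = -⅓ ≈ -0.33333)
N(F) = -3 + 1/(2*F) - F (N(F) = (-3 - F) + 1/(2*F) = -3 + 1/(2*F) - F)
√(N(15) + (8*J)*1) = √((-3 + (½)/15 - 1*15) + (8*(-⅓))*1) = √((-3 + (½)*(1/15) - 15) - 8/3*1) = √((-3 + 1/30 - 15) - 8/3) = √(-539/30 - 8/3) = √(-619/30) = I*√18570/30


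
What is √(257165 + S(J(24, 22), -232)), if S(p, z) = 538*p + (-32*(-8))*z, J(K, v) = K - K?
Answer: √197773 ≈ 444.72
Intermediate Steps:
J(K, v) = 0
S(p, z) = 256*z + 538*p (S(p, z) = 538*p + 256*z = 256*z + 538*p)
√(257165 + S(J(24, 22), -232)) = √(257165 + (256*(-232) + 538*0)) = √(257165 + (-59392 + 0)) = √(257165 - 59392) = √197773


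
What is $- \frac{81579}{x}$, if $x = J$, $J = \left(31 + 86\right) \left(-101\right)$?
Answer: $\frac{27193}{3939} \approx 6.9035$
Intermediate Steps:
$J = -11817$ ($J = 117 \left(-101\right) = -11817$)
$x = -11817$
$- \frac{81579}{x} = - \frac{81579}{-11817} = \left(-81579\right) \left(- \frac{1}{11817}\right) = \frac{27193}{3939}$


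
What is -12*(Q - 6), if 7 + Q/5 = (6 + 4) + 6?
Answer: -468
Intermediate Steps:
Q = 45 (Q = -35 + 5*((6 + 4) + 6) = -35 + 5*(10 + 6) = -35 + 5*16 = -35 + 80 = 45)
-12*(Q - 6) = -12*(45 - 6) = -12*39 = -468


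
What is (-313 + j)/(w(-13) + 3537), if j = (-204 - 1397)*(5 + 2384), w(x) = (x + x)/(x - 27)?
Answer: -76502040/70753 ≈ -1081.3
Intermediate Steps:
w(x) = 2*x/(-27 + x) (w(x) = (2*x)/(-27 + x) = 2*x/(-27 + x))
j = -3824789 (j = -1601*2389 = -3824789)
(-313 + j)/(w(-13) + 3537) = (-313 - 3824789)/(2*(-13)/(-27 - 13) + 3537) = -3825102/(2*(-13)/(-40) + 3537) = -3825102/(2*(-13)*(-1/40) + 3537) = -3825102/(13/20 + 3537) = -3825102/70753/20 = -3825102*20/70753 = -76502040/70753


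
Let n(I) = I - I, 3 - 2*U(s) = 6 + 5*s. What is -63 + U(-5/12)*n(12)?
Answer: -63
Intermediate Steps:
U(s) = -3/2 - 5*s/2 (U(s) = 3/2 - (6 + 5*s)/2 = 3/2 + (-3 - 5*s/2) = -3/2 - 5*s/2)
n(I) = 0
-63 + U(-5/12)*n(12) = -63 + (-3/2 - (-25)/(2*12))*0 = -63 + (-3/2 - 5/2*(-5/12))*0 = -63 + (-3/2 + 25/24)*0 = -63 - 11/24*0 = -63 + 0 = -63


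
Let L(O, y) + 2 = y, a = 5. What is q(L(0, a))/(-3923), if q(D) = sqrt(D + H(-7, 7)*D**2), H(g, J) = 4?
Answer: -sqrt(39)/3923 ≈ -0.0015919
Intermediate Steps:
L(O, y) = -2 + y
q(D) = sqrt(D + 4*D**2)
q(L(0, a))/(-3923) = sqrt((-2 + 5)*(1 + 4*(-2 + 5)))/(-3923) = sqrt(3*(1 + 4*3))*(-1/3923) = sqrt(3*(1 + 12))*(-1/3923) = sqrt(3*13)*(-1/3923) = sqrt(39)*(-1/3923) = -sqrt(39)/3923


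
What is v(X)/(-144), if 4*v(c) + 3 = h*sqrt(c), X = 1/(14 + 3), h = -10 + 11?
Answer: 1/192 - sqrt(17)/9792 ≈ 0.0047873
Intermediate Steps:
h = 1
X = 1/17 ≈ 0.058824
v(c) = -3/4 + sqrt(c)/4 (v(c) = -3/4 + (1*sqrt(c))/4 = -3/4 + sqrt(c)/4)
v(X)/(-144) = (-3/4 + sqrt(1/17)/4)/(-144) = (-3/4 + (sqrt(17)/17)/4)*(-1/144) = (-3/4 + sqrt(17)/68)*(-1/144) = 1/192 - sqrt(17)/9792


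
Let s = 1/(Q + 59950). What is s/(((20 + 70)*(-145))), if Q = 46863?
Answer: -1/1393909650 ≈ -7.1741e-10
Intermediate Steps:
s = 1/106813 (s = 1/(46863 + 59950) = 1/106813 ≈ 9.3621e-6)
s/(((20 + 70)*(-145))) = 1/(106813*(((20 + 70)*(-145)))) = 1/(106813*((90*(-145)))) = (1/106813)/(-13050) = (1/106813)*(-1/13050) = -1/1393909650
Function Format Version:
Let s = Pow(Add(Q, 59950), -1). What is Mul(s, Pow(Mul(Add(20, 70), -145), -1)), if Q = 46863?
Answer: Rational(-1, 1393909650) ≈ -7.1741e-10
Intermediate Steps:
s = Rational(1, 106813) (s = Pow(Add(46863, 59950), -1) = Pow(106813, -1) = Rational(1, 106813) ≈ 9.3621e-6)
Mul(s, Pow(Mul(Add(20, 70), -145), -1)) = Mul(Rational(1, 106813), Pow(Mul(Add(20, 70), -145), -1)) = Mul(Rational(1, 106813), Pow(Mul(90, -145), -1)) = Mul(Rational(1, 106813), Pow(-13050, -1)) = Mul(Rational(1, 106813), Rational(-1, 13050)) = Rational(-1, 1393909650)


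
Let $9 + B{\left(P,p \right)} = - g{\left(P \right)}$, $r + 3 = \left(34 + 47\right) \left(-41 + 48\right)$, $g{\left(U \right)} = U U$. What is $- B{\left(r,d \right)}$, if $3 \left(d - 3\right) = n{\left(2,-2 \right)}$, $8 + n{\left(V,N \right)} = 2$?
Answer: $318105$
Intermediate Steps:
$n{\left(V,N \right)} = -6$ ($n{\left(V,N \right)} = -8 + 2 = -6$)
$g{\left(U \right)} = U^{2}$
$d = 1$ ($d = 3 + \frac{1}{3} \left(-6\right) = 3 - 2 = 1$)
$r = 564$ ($r = -3 + \left(34 + 47\right) \left(-41 + 48\right) = -3 + 81 \cdot 7 = -3 + 567 = 564$)
$B{\left(P,p \right)} = -9 - P^{2}$
$- B{\left(r,d \right)} = - (-9 - 564^{2}) = - (-9 - 318096) = \left(-1\right) \left(-318105\right) = 318105$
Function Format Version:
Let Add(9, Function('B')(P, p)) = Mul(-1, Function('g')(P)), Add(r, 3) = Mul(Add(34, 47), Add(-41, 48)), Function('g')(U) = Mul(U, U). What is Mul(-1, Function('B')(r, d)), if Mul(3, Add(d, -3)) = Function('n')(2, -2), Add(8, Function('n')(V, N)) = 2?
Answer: 318105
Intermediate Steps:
Function('n')(V, N) = -6 (Function('n')(V, N) = Add(-8, 2) = -6)
Function('g')(U) = Pow(U, 2)
d = 1 (d = Add(3, Mul(Rational(1, 3), -6)) = Add(3, -2) = 1)
r = 564 (r = Add(-3, Mul(Add(34, 47), Add(-41, 48))) = Add(-3, Mul(81, 7)) = Add(-3, 567) = 564)
Function('B')(P, p) = Add(-9, Mul(-1, Pow(P, 2)))
Mul(-1, Function('B')(r, d)) = Mul(-1, Add(-9, Mul(-1, Pow(564, 2)))) = Mul(-1, Add(-9, Mul(-1, 318096))) = Mul(-1, Add(-9, -318096)) = Mul(-1, -318105) = 318105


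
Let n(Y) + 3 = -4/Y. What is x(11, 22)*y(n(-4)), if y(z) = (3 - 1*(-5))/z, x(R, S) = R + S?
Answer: -132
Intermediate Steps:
n(Y) = -3 - 4/Y
y(z) = 8/z (y(z) = (3 + 5)/z = 8/z)
x(11, 22)*y(n(-4)) = (11 + 22)*(8/(-3 - 4/(-4))) = 33*(8/(-3 - 4*(-1/4))) = 33*(8/(-3 + 1)) = 33*(8/(-2)) = 33*(8*(-1/2)) = 33*(-4) = -132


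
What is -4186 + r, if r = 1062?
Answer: -3124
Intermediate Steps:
-4186 + r = -4186 + 1062 = -3124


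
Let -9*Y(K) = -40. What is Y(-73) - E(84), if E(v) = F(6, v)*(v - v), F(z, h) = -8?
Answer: 40/9 ≈ 4.4444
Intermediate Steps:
Y(K) = 40/9 (Y(K) = -⅑*(-40) = 40/9)
E(v) = 0 (E(v) = -8*(v - v) = -8*0 = 0)
Y(-73) - E(84) = 40/9 - 1*0 = 40/9 + 0 = 40/9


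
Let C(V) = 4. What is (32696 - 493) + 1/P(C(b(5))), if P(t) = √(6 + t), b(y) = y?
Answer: 32203 + √10/10 ≈ 32203.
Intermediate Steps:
(32696 - 493) + 1/P(C(b(5))) = (32696 - 493) + 1/(√(6 + 4)) = 32203 + 1/(√10) = 32203 + √10/10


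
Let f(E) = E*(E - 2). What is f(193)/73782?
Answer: 36863/73782 ≈ 0.49962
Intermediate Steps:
f(E) = E*(-2 + E)
f(193)/73782 = (193*(-2 + 193))/73782 = (193*191)*(1/73782) = 36863*(1/73782) = 36863/73782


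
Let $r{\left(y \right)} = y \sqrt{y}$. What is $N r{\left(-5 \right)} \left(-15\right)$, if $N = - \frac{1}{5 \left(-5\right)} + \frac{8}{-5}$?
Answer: $- 117 i \sqrt{5} \approx - 261.62 i$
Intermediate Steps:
$r{\left(y \right)} = y^{\frac{3}{2}}$
$N = - \frac{39}{25}$ ($N = - \frac{1}{-25} + 8 \left(- \frac{1}{5}\right) = \left(-1\right) \left(- \frac{1}{25}\right) - \frac{8}{5} = \frac{1}{25} - \frac{8}{5} = - \frac{39}{25} \approx -1.56$)
$N r{\left(-5 \right)} \left(-15\right) = - \frac{39 \left(-5\right)^{\frac{3}{2}}}{25} \left(-15\right) = - \frac{39 \left(- 5 i \sqrt{5}\right)}{25} \left(-15\right) = \frac{39 i \sqrt{5}}{5} \left(-15\right) = - 117 i \sqrt{5}$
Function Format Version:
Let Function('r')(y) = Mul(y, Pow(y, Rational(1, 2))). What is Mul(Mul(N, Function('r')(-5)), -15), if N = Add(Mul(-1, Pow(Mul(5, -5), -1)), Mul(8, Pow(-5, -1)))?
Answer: Mul(-117, I, Pow(5, Rational(1, 2))) ≈ Mul(-261.62, I)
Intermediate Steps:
Function('r')(y) = Pow(y, Rational(3, 2))
N = Rational(-39, 25) (N = Add(Mul(-1, Pow(-25, -1)), Mul(8, Rational(-1, 5))) = Add(Mul(-1, Rational(-1, 25)), Rational(-8, 5)) = Add(Rational(1, 25), Rational(-8, 5)) = Rational(-39, 25) ≈ -1.5600)
Mul(Mul(N, Function('r')(-5)), -15) = Mul(Mul(Rational(-39, 25), Pow(-5, Rational(3, 2))), -15) = Mul(Mul(Rational(-39, 25), Mul(-5, I, Pow(5, Rational(1, 2)))), -15) = Mul(Mul(Rational(39, 5), I, Pow(5, Rational(1, 2))), -15) = Mul(-117, I, Pow(5, Rational(1, 2)))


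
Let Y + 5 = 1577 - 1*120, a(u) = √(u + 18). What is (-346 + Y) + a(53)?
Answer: 1106 + √71 ≈ 1114.4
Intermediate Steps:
a(u) = √(18 + u)
Y = 1452 (Y = -5 + (1577 - 1*120) = -5 + (1577 - 120) = -5 + 1457 = 1452)
(-346 + Y) + a(53) = (-346 + 1452) + √(18 + 53) = 1106 + √71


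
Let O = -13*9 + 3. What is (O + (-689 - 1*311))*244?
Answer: -271816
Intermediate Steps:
O = -114 (O = -117 + 3 = -114)
(O + (-689 - 1*311))*244 = (-114 + (-689 - 1*311))*244 = (-114 + (-689 - 311))*244 = (-114 - 1000)*244 = -1114*244 = -271816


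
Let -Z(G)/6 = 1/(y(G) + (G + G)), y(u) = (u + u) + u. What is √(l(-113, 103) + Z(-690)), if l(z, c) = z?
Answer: 7*I*√30498/115 ≈ 10.63*I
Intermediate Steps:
y(u) = 3*u (y(u) = 2*u + u = 3*u)
Z(G) = -6/(5*G) (Z(G) = -6/(3*G + (G + G)) = -6/(3*G + 2*G) = -6*1/(5*G) = -6/(5*G))
√(l(-113, 103) + Z(-690)) = √(-113 - 6/5/(-690)) = √(-113 - 6/5*(-1/690)) = √(-113 + 1/575) = √(-64974/575) = 7*I*√30498/115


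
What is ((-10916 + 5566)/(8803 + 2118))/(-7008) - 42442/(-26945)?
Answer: 1624207901203/1031109272880 ≈ 1.5752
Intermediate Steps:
((-10916 + 5566)/(8803 + 2118))/(-7008) - 42442/(-26945) = -5350/10921*(-1/7008) - 42442*(-1/26945) = -5350*1/10921*(-1/7008) + 42442/26945 = -5350/10921*(-1/7008) + 42442/26945 = 2675/38267184 + 42442/26945 = 1624207901203/1031109272880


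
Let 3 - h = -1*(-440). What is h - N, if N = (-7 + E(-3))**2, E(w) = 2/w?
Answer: -4462/9 ≈ -495.78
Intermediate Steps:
h = -437 (h = 3 - (-1)*(-440) = 3 - 1*440 = 3 - 440 = -437)
N = 529/9 (N = (-7 + 2/(-3))**2 = (-7 + 2*(-1/3))**2 = (-7 - 2/3)**2 = (-23/3)**2 = 529/9 ≈ 58.778)
h - N = -437 - 1*529/9 = -437 - 529/9 = -4462/9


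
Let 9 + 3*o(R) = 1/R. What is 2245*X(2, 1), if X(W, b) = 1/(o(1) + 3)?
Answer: 6735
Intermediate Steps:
o(R) = -3 + 1/(3*R)
X(W, b) = 3 (X(W, b) = 1/((-3 + (1/3)/1) + 3) = 1/((-3 + (1/3)*1) + 3) = 1/((-3 + 1/3) + 3) = 1/(-8/3 + 3) = 1/(1/3) = 3)
2245*X(2, 1) = 2245*3 = 6735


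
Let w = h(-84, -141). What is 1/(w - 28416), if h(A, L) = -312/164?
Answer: -41/1165134 ≈ -3.5189e-5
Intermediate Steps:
h(A, L) = -78/41 (h(A, L) = -312*1/164 = -78/41)
w = -78/41 ≈ -1.9024
1/(w - 28416) = 1/(-78/41 - 28416) = 1/(-1165134/41) = -41/1165134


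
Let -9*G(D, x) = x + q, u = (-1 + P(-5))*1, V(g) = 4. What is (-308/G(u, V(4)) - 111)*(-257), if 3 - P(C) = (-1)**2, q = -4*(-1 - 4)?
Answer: -2313/2 ≈ -1156.5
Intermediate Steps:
q = 20 (q = -4*(-5) = 20)
P(C) = 2 (P(C) = 3 - 1*(-1)**2 = 3 - 1*1 = 3 - 1 = 2)
u = 1 (u = (-1 + 2)*1 = 1*1 = 1)
G(D, x) = -20/9 - x/9 (G(D, x) = -(x + 20)/9 = -(20 + x)/9 = -20/9 - x/9)
(-308/G(u, V(4)) - 111)*(-257) = (-308/(-20/9 - 1/9*4) - 111)*(-257) = (-308/(-20/9 - 4/9) - 111)*(-257) = (-308/(-8/3) - 111)*(-257) = (-308*(-3/8) - 111)*(-257) = (231/2 - 111)*(-257) = (9/2)*(-257) = -2313/2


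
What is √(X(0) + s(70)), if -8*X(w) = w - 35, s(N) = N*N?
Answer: √78470/4 ≈ 70.031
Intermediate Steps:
s(N) = N²
X(w) = 35/8 - w/8 (X(w) = -(w - 35)/8 = -(-35 + w)/8 = 35/8 - w/8)
√(X(0) + s(70)) = √((35/8 - ⅛*0) + 70²) = √((35/8 + 0) + 4900) = √(35/8 + 4900) = √(39235/8) = √78470/4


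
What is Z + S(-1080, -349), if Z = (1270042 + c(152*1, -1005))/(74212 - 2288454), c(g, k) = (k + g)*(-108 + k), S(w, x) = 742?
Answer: 1640748133/2214242 ≈ 741.00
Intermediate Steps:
c(g, k) = (-108 + k)*(g + k) (c(g, k) = (g + k)*(-108 + k) = (-108 + k)*(g + k))
Z = -2219431/2214242 (Z = (1270042 + ((-1005)² - 16416 - 108*(-1005) + (152*1)*(-1005)))/(74212 - 2288454) = (1270042 + (1010025 - 108*152 + 108540 + 152*(-1005)))/(-2214242) = (1270042 + (1010025 - 16416 + 108540 - 152760))*(-1/2214242) = (1270042 + 949389)*(-1/2214242) = 2219431*(-1/2214242) = -2219431/2214242 ≈ -1.0023)
Z + S(-1080, -349) = -2219431/2214242 + 742 = 1640748133/2214242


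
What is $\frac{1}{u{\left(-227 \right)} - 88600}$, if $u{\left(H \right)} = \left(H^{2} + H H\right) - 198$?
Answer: $\frac{1}{14260} \approx 7.0126 \cdot 10^{-5}$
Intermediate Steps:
$u{\left(H \right)} = -198 + 2 H^{2}$ ($u{\left(H \right)} = \left(H^{2} + H^{2}\right) - 198 = 2 H^{2} - 198 = -198 + 2 H^{2}$)
$\frac{1}{u{\left(-227 \right)} - 88600} = \frac{1}{\left(-198 + 2 \left(-227\right)^{2}\right) - 88600} = \frac{1}{\left(-198 + 2 \cdot 51529\right) - 88600} = \frac{1}{\left(-198 + 103058\right) - 88600} = \frac{1}{102860 - 88600} = \frac{1}{14260}$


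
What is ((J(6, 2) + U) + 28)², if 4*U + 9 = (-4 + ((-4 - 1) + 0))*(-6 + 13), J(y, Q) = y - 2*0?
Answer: 256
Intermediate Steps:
J(y, Q) = y (J(y, Q) = y + 0 = y)
U = -18 (U = -9/4 + ((-4 + ((-4 - 1) + 0))*(-6 + 13))/4 = -9/4 + ((-4 + (-5 + 0))*7)/4 = -9/4 + ((-4 - 5)*7)/4 = -9/4 + (-9*7)/4 = -9/4 + (¼)*(-63) = -9/4 - 63/4 = -18)
((J(6, 2) + U) + 28)² = ((6 - 18) + 28)² = (-12 + 28)² = 16² = 256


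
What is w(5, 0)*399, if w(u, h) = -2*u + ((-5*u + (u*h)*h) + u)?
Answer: -11970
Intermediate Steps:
w(u, h) = -6*u + u*h² (w(u, h) = -2*u + ((-5*u + (h*u)*h) + u) = -2*u + ((-5*u + u*h²) + u) = -2*u + (-4*u + u*h²) = -6*u + u*h²)
w(5, 0)*399 = (5*(-6 + 0²))*399 = (5*(-6 + 0))*399 = (5*(-6))*399 = -30*399 = -11970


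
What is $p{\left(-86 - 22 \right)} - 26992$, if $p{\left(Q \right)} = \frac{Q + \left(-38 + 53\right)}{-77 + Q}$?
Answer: $- \frac{4993427}{185} \approx -26992.0$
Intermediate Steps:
$p{\left(Q \right)} = \frac{15 + Q}{-77 + Q}$ ($p{\left(Q \right)} = \frac{Q + 15}{-77 + Q} = \frac{15 + Q}{-77 + Q}$)
$p{\left(-86 - 22 \right)} - 26992 = \frac{15 - 108}{-77 - 108} - 26992 = \frac{1}{-185} \left(-93\right) - 26992 = \left(- \frac{1}{185}\right) \left(-93\right) - 26992 = \frac{93}{185} - 26992 = - \frac{4993427}{185}$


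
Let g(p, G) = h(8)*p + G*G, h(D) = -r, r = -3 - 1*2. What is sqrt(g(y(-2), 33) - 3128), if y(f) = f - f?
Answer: I*sqrt(2039) ≈ 45.155*I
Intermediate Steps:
r = -5 (r = -3 - 2 = -5)
h(D) = 5 (h(D) = -1*(-5) = 5)
y(f) = 0
g(p, G) = G**2 + 5*p (g(p, G) = 5*p + G*G = 5*p + G**2 = G**2 + 5*p)
sqrt(g(y(-2), 33) - 3128) = sqrt((33**2 + 5*0) - 3128) = sqrt((1089 + 0) - 3128) = sqrt(1089 - 3128) = sqrt(-2039) = I*sqrt(2039)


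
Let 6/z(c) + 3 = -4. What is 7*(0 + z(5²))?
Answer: -6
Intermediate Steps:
z(c) = -6/7 (z(c) = 6/(-3 - 4) = 6/(-7) = 6*(-⅐) = -6/7)
7*(0 + z(5²)) = 7*(0 - 6/7) = 7*(-6/7) = -6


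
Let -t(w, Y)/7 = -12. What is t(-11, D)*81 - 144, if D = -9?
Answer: 6660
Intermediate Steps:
t(w, Y) = 84 (t(w, Y) = -7*(-12) = 84)
t(-11, D)*81 - 144 = 84*81 - 144 = 6804 - 144 = 6660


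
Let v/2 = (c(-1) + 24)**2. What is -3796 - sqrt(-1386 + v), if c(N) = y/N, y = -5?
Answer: -3796 - 2*sqrt(74) ≈ -3813.2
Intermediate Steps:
c(N) = -5/N
v = 1682 (v = 2*(-5/(-1) + 24)**2 = 2*(-5*(-1) + 24)**2 = 2*(5 + 24)**2 = 2*29**2 = 2*841 = 1682)
-3796 - sqrt(-1386 + v) = -3796 - sqrt(-1386 + 1682) = -3796 - sqrt(296) = -3796 - 2*sqrt(74)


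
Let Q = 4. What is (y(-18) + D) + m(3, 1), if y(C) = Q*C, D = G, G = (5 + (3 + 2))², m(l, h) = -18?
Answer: 10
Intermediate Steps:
G = 100 (G = (5 + 5)² = 10² = 100)
D = 100
y(C) = 4*C
(y(-18) + D) + m(3, 1) = (4*(-18) + 100) - 18 = (-72 + 100) - 18 = 28 - 18 = 10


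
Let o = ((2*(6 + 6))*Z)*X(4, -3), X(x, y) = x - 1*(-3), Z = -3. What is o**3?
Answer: -128024064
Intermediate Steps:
X(x, y) = 3 + x (X(x, y) = x + 3 = 3 + x)
o = -504 (o = ((2*(6 + 6))*(-3))*(3 + 4) = ((2*12)*(-3))*7 = (24*(-3))*7 = -72*7 = -504)
o**3 = (-504)**3 = -128024064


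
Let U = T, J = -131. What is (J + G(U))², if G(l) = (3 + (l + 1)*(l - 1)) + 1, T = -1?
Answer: 16129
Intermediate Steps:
U = -1
G(l) = 4 + (1 + l)*(-1 + l) (G(l) = (3 + (1 + l)*(-1 + l)) + 1 = 4 + (1 + l)*(-1 + l))
(J + G(U))² = (-131 + (3 + (-1)²))² = (-131 + (3 + 1))² = (-131 + 4)² = (-127)² = 16129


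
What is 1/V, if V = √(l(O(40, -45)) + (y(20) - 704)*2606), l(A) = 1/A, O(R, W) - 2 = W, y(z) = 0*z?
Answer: -I*√3392219819/78888833 ≈ -0.00073829*I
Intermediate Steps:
y(z) = 0
O(R, W) = 2 + W
V = I*√3392219819/43 (V = √(1/(2 - 45) + (0 - 704)*2606) = √(1/(-43) - 704*2606) = √(-1/43 - 1834624) = √(-78888833/43) = I*√3392219819/43 ≈ 1354.5*I)
1/V = 1/(I*√3392219819/43) = -I*√3392219819/78888833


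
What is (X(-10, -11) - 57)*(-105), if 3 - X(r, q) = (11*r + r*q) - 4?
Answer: 5250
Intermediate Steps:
X(r, q) = 7 - 11*r - q*r (X(r, q) = 3 - ((11*r + r*q) - 4) = 3 - ((11*r + q*r) - 4) = 3 - (-4 + 11*r + q*r) = 3 + (4 - 11*r - q*r) = 7 - 11*r - q*r)
(X(-10, -11) - 57)*(-105) = ((7 - 11*(-10) - 1*(-11)*(-10)) - 57)*(-105) = ((7 + 110 - 110) - 57)*(-105) = (7 - 57)*(-105) = -50*(-105) = 5250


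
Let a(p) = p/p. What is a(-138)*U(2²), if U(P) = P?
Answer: 4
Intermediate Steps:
a(p) = 1
a(-138)*U(2²) = 1*2² = 1*4 = 4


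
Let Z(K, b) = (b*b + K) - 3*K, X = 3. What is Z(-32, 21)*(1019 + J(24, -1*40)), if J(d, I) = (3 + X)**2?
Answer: 532775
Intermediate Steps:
J(d, I) = 36 (J(d, I) = (3 + 3)**2 = 6**2 = 36)
Z(K, b) = b**2 - 2*K (Z(K, b) = (b**2 + K) - 3*K = (K + b**2) - 3*K = b**2 - 2*K)
Z(-32, 21)*(1019 + J(24, -1*40)) = (21**2 - 2*(-32))*(1019 + 36) = (441 + 64)*1055 = 505*1055 = 532775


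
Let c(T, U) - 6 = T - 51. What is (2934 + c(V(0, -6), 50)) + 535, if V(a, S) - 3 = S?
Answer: 3421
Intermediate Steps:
V(a, S) = 3 + S
c(T, U) = -45 + T (c(T, U) = 6 + (T - 51) = 6 + (-51 + T) = -45 + T)
(2934 + c(V(0, -6), 50)) + 535 = (2934 + (-45 + (3 - 6))) + 535 = (2934 + (-45 - 3)) + 535 = (2934 - 48) + 535 = 2886 + 535 = 3421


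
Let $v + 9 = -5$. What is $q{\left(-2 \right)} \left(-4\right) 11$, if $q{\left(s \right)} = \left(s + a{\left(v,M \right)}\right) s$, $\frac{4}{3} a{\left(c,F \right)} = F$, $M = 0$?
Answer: $-176$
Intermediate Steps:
$v = -14$ ($v = -9 - 5 = -14$)
$a{\left(c,F \right)} = \frac{3 F}{4}$
$q{\left(s \right)} = s^{2}$ ($q{\left(s \right)} = \left(s + \frac{3}{4} \cdot 0\right) s = \left(s + 0\right) s = s s = s^{2}$)
$q{\left(-2 \right)} \left(-4\right) 11 = \left(-2\right)^{2} \left(-4\right) 11 = 4 \left(-4\right) 11 = \left(-16\right) 11 = -176$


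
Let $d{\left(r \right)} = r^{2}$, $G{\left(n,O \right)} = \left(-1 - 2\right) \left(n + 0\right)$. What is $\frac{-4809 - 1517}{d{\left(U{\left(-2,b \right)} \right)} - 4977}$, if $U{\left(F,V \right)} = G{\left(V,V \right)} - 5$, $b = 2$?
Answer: $\frac{3163}{2428} \approx 1.3027$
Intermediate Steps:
$G{\left(n,O \right)} = - 3 n$
$U{\left(F,V \right)} = -5 - 3 V$ ($U{\left(F,V \right)} = - 3 V - 5 = -5 - 3 V$)
$\frac{-4809 - 1517}{d{\left(U{\left(-2,b \right)} \right)} - 4977} = \frac{-4809 - 1517}{\left(-5 - 6\right)^{2} - 4977} = - \frac{6326}{\left(-5 - 6\right)^{2} - 4977} = - \frac{6326}{\left(-11\right)^{2} - 4977} = - \frac{6326}{121 - 4977} = - \frac{6326}{-4856} = \left(-6326\right) \left(- \frac{1}{4856}\right) = \frac{3163}{2428}$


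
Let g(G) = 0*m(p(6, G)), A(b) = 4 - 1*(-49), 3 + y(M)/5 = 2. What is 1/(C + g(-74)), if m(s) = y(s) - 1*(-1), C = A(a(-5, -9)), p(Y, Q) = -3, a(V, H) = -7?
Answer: 1/53 ≈ 0.018868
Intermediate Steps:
y(M) = -5 (y(M) = -15 + 5*2 = -15 + 10 = -5)
A(b) = 53 (A(b) = 4 + 49 = 53)
C = 53
m(s) = -4 (m(s) = -5 - 1*(-1) = -5 + 1 = -4)
g(G) = 0 (g(G) = 0*(-4) = 0)
1/(C + g(-74)) = 1/(53 + 0) = 1/53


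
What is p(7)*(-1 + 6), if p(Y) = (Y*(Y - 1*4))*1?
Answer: 105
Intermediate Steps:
p(Y) = Y*(-4 + Y) (p(Y) = (Y*(Y - 4))*1 = (Y*(-4 + Y))*1 = Y*(-4 + Y))
p(7)*(-1 + 6) = (7*(-4 + 7))*(-1 + 6) = (7*3)*5 = 21*5 = 105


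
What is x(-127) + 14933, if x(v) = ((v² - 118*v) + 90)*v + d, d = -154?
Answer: -3948256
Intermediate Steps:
x(v) = -154 + v*(90 + v² - 118*v) (x(v) = ((v² - 118*v) + 90)*v - 154 = (90 + v² - 118*v)*v - 154 = v*(90 + v² - 118*v) - 154 = -154 + v*(90 + v² - 118*v))
x(-127) + 14933 = (-154 + (-127)³ - 118*(-127)² + 90*(-127)) + 14933 = (-154 - 2048383 - 118*16129 - 11430) + 14933 = (-154 - 2048383 - 1903222 - 11430) + 14933 = -3963189 + 14933 = -3948256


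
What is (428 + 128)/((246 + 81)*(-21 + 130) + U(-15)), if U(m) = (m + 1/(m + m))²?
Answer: 500400/32282101 ≈ 0.015501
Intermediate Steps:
U(m) = (m + 1/(2*m))²
(428 + 128)/((246 + 81)*(-21 + 130) + U(-15)) = (428 + 128)/((246 + 81)*(-21 + 130) + (¼)*(1 + 2*(-15)²)²/(-15)²) = 556/(327*109 + (¼)*(1/225)*(1 + 2*225)²) = 556/(35643 + (¼)*(1/225)*(1 + 450)²) = 556/(35643 + (¼)*(1/225)*451²) = 556/(35643 + (¼)*(1/225)*203401) = 556/(35643 + 203401/900) = 556/(32282101/900) = 556*(900/32282101) = 500400/32282101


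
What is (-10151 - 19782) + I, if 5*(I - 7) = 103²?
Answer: -139021/5 ≈ -27804.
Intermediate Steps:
I = 10644/5 (I = 7 + (⅕)*103² = 7 + (⅕)*10609 = 7 + 10609/5 = 10644/5 ≈ 2128.8)
(-10151 - 19782) + I = (-10151 - 19782) + 10644/5 = -29933 + 10644/5 = -139021/5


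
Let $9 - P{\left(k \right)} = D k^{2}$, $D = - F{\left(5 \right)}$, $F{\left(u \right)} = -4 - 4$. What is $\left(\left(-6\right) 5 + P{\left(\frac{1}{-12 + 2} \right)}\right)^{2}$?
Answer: $\frac{277729}{625} \approx 444.37$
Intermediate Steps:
$F{\left(u \right)} = -8$ ($F{\left(u \right)} = -4 - 4 = -8$)
$D = 8$ ($D = \left(-1\right) \left(-8\right) = 8$)
$P{\left(k \right)} = 9 - 8 k^{2}$
$\left(\left(-6\right) 5 + P{\left(\frac{1}{-12 + 2} \right)}\right)^{2} = \left(\left(-6\right) 5 + \left(9 - 8 \left(\frac{1}{-12 + 2}\right)^{2}\right)\right)^{2} = \left(-30 + \left(9 - 8 \left(\frac{1}{-10}\right)^{2}\right)\right)^{2} = \left(-30 + \left(9 - 8 \left(- \frac{1}{10}\right)^{2}\right)\right)^{2} = \left(-30 + \left(9 - \frac{2}{25}\right)\right)^{2} = \left(-30 + \frac{223}{25}\right)^{2} = \left(- \frac{527}{25}\right)^{2} = \frac{277729}{625}$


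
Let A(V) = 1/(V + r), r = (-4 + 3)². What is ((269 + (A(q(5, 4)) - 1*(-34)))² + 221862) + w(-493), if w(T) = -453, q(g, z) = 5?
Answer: 11279485/36 ≈ 3.1332e+5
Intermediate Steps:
r = 1 (r = (-1)² = 1)
A(V) = 1/(1 + V) (A(V) = 1/(V + 1) = 1/(1 + V))
((269 + (A(q(5, 4)) - 1*(-34)))² + 221862) + w(-493) = ((269 + (1/(1 + 5) - 1*(-34)))² + 221862) - 453 = ((269 + (1/6 + 34))² + 221862) - 453 = ((269 + (⅙ + 34))² + 221862) - 453 = ((269 + 205/6)² + 221862) - 453 = ((1819/6)² + 221862) - 453 = (3308761/36 + 221862) - 453 = 11295793/36 - 453 = 11279485/36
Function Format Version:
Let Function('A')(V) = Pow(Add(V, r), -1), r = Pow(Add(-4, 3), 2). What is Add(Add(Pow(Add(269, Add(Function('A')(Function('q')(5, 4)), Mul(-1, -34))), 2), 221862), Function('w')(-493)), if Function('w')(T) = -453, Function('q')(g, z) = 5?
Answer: Rational(11279485, 36) ≈ 3.1332e+5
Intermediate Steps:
r = 1 (r = Pow(-1, 2) = 1)
Function('A')(V) = Pow(Add(1, V), -1) (Function('A')(V) = Pow(Add(V, 1), -1) = Pow(Add(1, V), -1))
Add(Add(Pow(Add(269, Add(Function('A')(Function('q')(5, 4)), Mul(-1, -34))), 2), 221862), Function('w')(-493)) = Add(Add(Pow(Add(269, Add(Pow(Add(1, 5), -1), Mul(-1, -34))), 2), 221862), -453) = Add(Add(Pow(Add(269, Add(Pow(6, -1), 34)), 2), 221862), -453) = Add(Add(Pow(Add(269, Add(Rational(1, 6), 34)), 2), 221862), -453) = Add(Add(Pow(Add(269, Rational(205, 6)), 2), 221862), -453) = Add(Add(Pow(Rational(1819, 6), 2), 221862), -453) = Add(Add(Rational(3308761, 36), 221862), -453) = Add(Rational(11295793, 36), -453) = Rational(11279485, 36)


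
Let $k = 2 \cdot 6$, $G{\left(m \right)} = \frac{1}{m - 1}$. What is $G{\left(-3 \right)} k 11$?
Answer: $-33$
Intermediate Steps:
$G{\left(m \right)} = \frac{1}{-1 + m}$
$k = 12$
$G{\left(-3 \right)} k 11 = \frac{1}{-1 - 3} \cdot 12 \cdot 11 = \frac{1}{-4} \cdot 12 \cdot 11 = \left(- \frac{1}{4}\right) 12 \cdot 11 = \left(-3\right) 11 = -33$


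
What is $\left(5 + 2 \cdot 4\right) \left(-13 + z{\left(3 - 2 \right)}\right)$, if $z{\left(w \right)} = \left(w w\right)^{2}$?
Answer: $-156$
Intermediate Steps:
$z{\left(w \right)} = w^{4}$ ($z{\left(w \right)} = \left(w^{2}\right)^{2} = w^{4}$)
$\left(5 + 2 \cdot 4\right) \left(-13 + z{\left(3 - 2 \right)}\right) = \left(5 + 2 \cdot 4\right) \left(-13 + \left(3 - 2\right)^{4}\right) = \left(5 + 8\right) \left(-13 + \left(3 - 2\right)^{4}\right) = 13 \left(-13 + 1^{4}\right) = 13 \left(-13 + 1\right) = 13 \left(-12\right) = -156$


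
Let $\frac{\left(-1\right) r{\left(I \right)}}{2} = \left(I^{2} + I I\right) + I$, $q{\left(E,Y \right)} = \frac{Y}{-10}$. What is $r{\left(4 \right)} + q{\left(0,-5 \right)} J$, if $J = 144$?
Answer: $0$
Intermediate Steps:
$q{\left(E,Y \right)} = - \frac{Y}{10}$ ($q{\left(E,Y \right)} = Y \left(- \frac{1}{10}\right) = - \frac{Y}{10}$)
$r{\left(I \right)} = - 4 I^{2} - 2 I$ ($r{\left(I \right)} = - 2 \left(\left(I^{2} + I I\right) + I\right) = - 2 \left(\left(I^{2} + I^{2}\right) + I\right) = - 2 \left(2 I^{2} + I\right) = - 2 \left(I + 2 I^{2}\right) = - 4 I^{2} - 2 I$)
$r{\left(4 \right)} + q{\left(0,-5 \right)} J = \left(-2\right) 4 \left(1 + 2 \cdot 4\right) + \left(- \frac{1}{10}\right) \left(-5\right) 144 = \left(-2\right) 4 \left(1 + 8\right) + \frac{1}{2} \cdot 144 = \left(-2\right) 4 \cdot 9 + 72 = -72 + 72 = 0$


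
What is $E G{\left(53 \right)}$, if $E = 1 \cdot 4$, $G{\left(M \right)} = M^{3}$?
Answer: $595508$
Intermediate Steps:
$E = 4$
$E G{\left(53 \right)} = 4 \cdot 53^{3} = 4 \cdot 148877 = 595508$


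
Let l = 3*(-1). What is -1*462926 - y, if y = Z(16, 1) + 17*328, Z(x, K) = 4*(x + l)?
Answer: -468554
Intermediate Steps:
l = -3
Z(x, K) = -12 + 4*x (Z(x, K) = 4*(x - 3) = 4*(-3 + x) = -12 + 4*x)
y = 5628 (y = (-12 + 4*16) + 17*328 = (-12 + 64) + 5576 = 52 + 5576 = 5628)
-1*462926 - y = -1*462926 - 1*5628 = -462926 - 5628 = -468554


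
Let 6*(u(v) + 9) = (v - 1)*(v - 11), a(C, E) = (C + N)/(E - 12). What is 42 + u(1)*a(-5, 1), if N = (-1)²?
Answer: 426/11 ≈ 38.727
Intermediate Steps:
N = 1
a(C, E) = (1 + C)/(-12 + E) (a(C, E) = (C + 1)/(E - 12) = (1 + C)/(-12 + E))
u(v) = -9 + (-1 + v)*(-11 + v)/6 (u(v) = -9 + ((v - 1)*(v - 11))/6 = -9 + ((-1 + v)*(-11 + v))/6 = -9 + (-1 + v)*(-11 + v)/6)
42 + u(1)*a(-5, 1) = 42 + (-43/6 - 2*1 + (⅙)*1²)*((1 - 5)/(-12 + 1)) = 42 + (-43/6 - 2 + (⅙)*1)*(-4/(-11)) = 42 + (-43/6 - 2 + ⅙)*(-1/11*(-4)) = 42 - 9*4/11 = 42 - 36/11 = 426/11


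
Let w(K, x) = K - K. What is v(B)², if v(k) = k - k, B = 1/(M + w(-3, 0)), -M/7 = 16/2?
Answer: 0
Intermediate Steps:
w(K, x) = 0
M = -56 (M = -112/2 = -7*8 = -56)
B = -1/56 (B = 1/(-56 + 0) = 1/(-56) = -1/56 ≈ -0.017857)
v(k) = 0
v(B)² = 0² = 0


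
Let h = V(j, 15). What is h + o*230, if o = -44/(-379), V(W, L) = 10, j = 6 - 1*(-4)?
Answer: 13910/379 ≈ 36.702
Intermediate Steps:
j = 10 (j = 6 + 4 = 10)
h = 10
o = 44/379 (o = -44*(-1/379) = 44/379 ≈ 0.11609)
h + o*230 = 10 + (44/379)*230 = 10 + 10120/379 = 13910/379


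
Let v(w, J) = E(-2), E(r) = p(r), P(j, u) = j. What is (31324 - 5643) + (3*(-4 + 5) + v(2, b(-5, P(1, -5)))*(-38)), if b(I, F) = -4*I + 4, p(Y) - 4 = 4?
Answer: 25380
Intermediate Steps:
p(Y) = 8 (p(Y) = 4 + 4 = 8)
b(I, F) = 4 - 4*I
E(r) = 8
v(w, J) = 8
(31324 - 5643) + (3*(-4 + 5) + v(2, b(-5, P(1, -5)))*(-38)) = (31324 - 5643) + (3*(-4 + 5) + 8*(-38)) = 25681 + (3*1 - 304) = 25681 + (3 - 304) = 25681 - 301 = 25380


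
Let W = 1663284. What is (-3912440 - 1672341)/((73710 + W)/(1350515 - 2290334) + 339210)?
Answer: -1749561098213/106264755332 ≈ -16.464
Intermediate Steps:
(-3912440 - 1672341)/((73710 + W)/(1350515 - 2290334) + 339210) = (-3912440 - 1672341)/((73710 + 1663284)/(1350515 - 2290334) + 339210) = -5584781/(1736994/(-939819) + 339210) = -5584781/(1736994*(-1/939819) + 339210) = -5584781/(-578998/313273 + 339210) = -5584781/106264755332/313273 = -5584781*313273/106264755332 = -1749561098213/106264755332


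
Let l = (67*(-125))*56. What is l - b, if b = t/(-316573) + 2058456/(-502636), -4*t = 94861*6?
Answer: -37313581251985553/79560493214 ≈ -4.6900e+5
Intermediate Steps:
t = -284583/2 (t = -94861*6/4 = -¼*569166 = -284583/2 ≈ -1.4229e+5)
l = -469000 (l = -8375*56 = -469000)
b = -290065380447/79560493214 (b = -284583/2/(-316573) + 2058456/(-502636) = -284583/2*(-1/316573) + 2058456*(-1/502636) = 284583/633146 - 514614/125659 = -290065380447/79560493214 ≈ -3.6458)
l - b = -469000 - 1*(-290065380447/79560493214) = -469000 + 290065380447/79560493214 = -37313581251985553/79560493214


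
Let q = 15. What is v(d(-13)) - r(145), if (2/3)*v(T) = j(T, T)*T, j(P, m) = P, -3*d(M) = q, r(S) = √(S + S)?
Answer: 75/2 - √290 ≈ 20.471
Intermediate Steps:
r(S) = √2*√S (r(S) = √(2*S) = √2*√S)
d(M) = -5 (d(M) = -⅓*15 = -5)
v(T) = 3*T²/2 (v(T) = 3*(T*T)/2 = 3*T²/2)
v(d(-13)) - r(145) = (3/2)*(-5)² - √2*√145 = (3/2)*25 - √290 = 75/2 - √290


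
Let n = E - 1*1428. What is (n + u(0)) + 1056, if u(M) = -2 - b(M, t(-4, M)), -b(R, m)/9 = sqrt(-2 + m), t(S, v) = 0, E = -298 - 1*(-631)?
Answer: -41 + 9*I*sqrt(2) ≈ -41.0 + 12.728*I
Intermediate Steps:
E = 333 (E = -298 + 631 = 333)
n = -1095 (n = 333 - 1*1428 = 333 - 1428 = -1095)
b(R, m) = -9*sqrt(-2 + m)
u(M) = -2 + 9*I*sqrt(2) (u(M) = -2 - (-9)*sqrt(-2 + 0) = -2 - (-9)*sqrt(-2) = -2 - (-9)*I*sqrt(2) = -2 + 9*I*sqrt(2))
(n + u(0)) + 1056 = (-1095 + (-2 + 9*I*sqrt(2))) + 1056 = (-1097 + 9*I*sqrt(2)) + 1056 = -41 + 9*I*sqrt(2)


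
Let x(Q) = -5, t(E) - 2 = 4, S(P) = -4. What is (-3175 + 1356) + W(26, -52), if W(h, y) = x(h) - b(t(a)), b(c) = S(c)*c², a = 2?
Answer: -1680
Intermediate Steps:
t(E) = 6 (t(E) = 2 + 4 = 6)
b(c) = -4*c²
W(h, y) = 139 (W(h, y) = -5 - (-4)*6² = -5 - (-4)*36 = -5 - 1*(-144) = -5 + 144 = 139)
(-3175 + 1356) + W(26, -52) = (-3175 + 1356) + 139 = -1819 + 139 = -1680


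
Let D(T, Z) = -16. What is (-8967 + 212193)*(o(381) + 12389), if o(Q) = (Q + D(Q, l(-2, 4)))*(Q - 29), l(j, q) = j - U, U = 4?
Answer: 28628243394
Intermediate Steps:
l(j, q) = -4 + j (l(j, q) = j - 1*4 = j - 4 = -4 + j)
o(Q) = (-29 + Q)*(-16 + Q) (o(Q) = (Q - 16)*(Q - 29) = (-16 + Q)*(-29 + Q) = (-29 + Q)*(-16 + Q))
(-8967 + 212193)*(o(381) + 12389) = (-8967 + 212193)*((464 + 381² - 45*381) + 12389) = 203226*((464 + 145161 - 17145) + 12389) = 203226*(128480 + 12389) = 203226*140869 = 28628243394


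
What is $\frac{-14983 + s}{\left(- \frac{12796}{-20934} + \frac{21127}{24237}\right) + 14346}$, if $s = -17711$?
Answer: $- \frac{307188802638}{134807184947} \approx -2.2787$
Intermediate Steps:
$\frac{-14983 + s}{\left(- \frac{12796}{-20934} + \frac{21127}{24237}\right) + 14346} = \frac{-14983 - 17711}{\left(- \frac{12796}{-20934} + \frac{21127}{24237}\right) + 14346} = - \frac{32694}{\left(\left(-12796\right) \left(- \frac{1}{20934}\right) + 21127 \cdot \frac{1}{24237}\right) + 14346} = - \frac{32694}{\left(\frac{6398}{10467} + \frac{21127}{24237}\right) + 14346} = - \frac{32694}{\frac{13933505}{9395877} + 14346} = - \frac{32694}{\frac{134807184947}{9395877}} = \left(-32694\right) \frac{9395877}{134807184947} = - \frac{307188802638}{134807184947}$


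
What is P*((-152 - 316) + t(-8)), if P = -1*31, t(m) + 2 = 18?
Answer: 14012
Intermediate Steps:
t(m) = 16 (t(m) = -2 + 18 = 16)
P = -31
P*((-152 - 316) + t(-8)) = -31*((-152 - 316) + 16) = -31*(-468 + 16) = -31*(-452) = 14012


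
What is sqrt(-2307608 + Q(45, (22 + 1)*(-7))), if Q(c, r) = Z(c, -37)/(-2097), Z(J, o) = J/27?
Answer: I*sqrt(10147496191167)/2097 ≈ 1519.1*I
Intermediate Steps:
Z(J, o) = J/27 (Z(J, o) = J*(1/27) = J/27)
Q(c, r) = -c/56619 (Q(c, r) = (c/27)/(-2097) = (c/27)*(-1/2097) = -c/56619)
sqrt(-2307608 + Q(45, (22 + 1)*(-7))) = sqrt(-2307608 - 1/56619*45) = sqrt(-2307608 - 5/6291) = sqrt(-14517161933/6291) = I*sqrt(10147496191167)/2097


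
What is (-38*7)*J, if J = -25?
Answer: 6650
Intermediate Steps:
(-38*7)*J = -38*7*(-25) = -266*(-25) = 6650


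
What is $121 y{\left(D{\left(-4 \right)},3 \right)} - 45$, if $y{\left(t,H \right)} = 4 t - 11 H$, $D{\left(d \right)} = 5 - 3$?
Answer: $-3070$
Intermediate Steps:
$D{\left(d \right)} = 2$
$y{\left(t,H \right)} = - 11 H + 4 t$
$121 y{\left(D{\left(-4 \right)},3 \right)} - 45 = 121 \left(\left(-11\right) 3 + 4 \cdot 2\right) - 45 = 121 \left(-33 + 8\right) - 45 = 121 \left(-25\right) - 45 = -3025 - 45 = -3070$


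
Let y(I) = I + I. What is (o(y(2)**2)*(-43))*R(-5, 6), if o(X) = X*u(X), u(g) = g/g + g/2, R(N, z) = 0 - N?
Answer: -30960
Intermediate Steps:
R(N, z) = -N
u(g) = 1 + g/2 (u(g) = 1 + g*(1/2) = 1 + g/2)
y(I) = 2*I
o(X) = X*(1 + X/2)
(o(y(2)**2)*(-43))*R(-5, 6) = (((2*2)**2*(2 + (2*2)**2)/2)*(-43))*(-1*(-5)) = (((1/2)*4**2*(2 + 4**2))*(-43))*5 = (((1/2)*16*(2 + 16))*(-43))*5 = (((1/2)*16*18)*(-43))*5 = (144*(-43))*5 = -6192*5 = -30960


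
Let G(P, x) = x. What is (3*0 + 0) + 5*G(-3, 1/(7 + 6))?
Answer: 5/13 ≈ 0.38462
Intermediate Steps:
(3*0 + 0) + 5*G(-3, 1/(7 + 6)) = (3*0 + 0) + 5/(7 + 6) = (0 + 0) + 5/13 = 0 + 5*(1/13) = 0 + 5/13 = 5/13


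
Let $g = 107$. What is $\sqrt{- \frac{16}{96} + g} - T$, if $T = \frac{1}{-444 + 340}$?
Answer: $\frac{1}{104} + \frac{\sqrt{3846}}{6} \approx 10.346$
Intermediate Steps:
$T = - \frac{1}{104}$ ($T = \frac{1}{-104} = - \frac{1}{104} \approx -0.0096154$)
$\sqrt{- \frac{16}{96} + g} - T = \sqrt{- \frac{16}{96} + 107} - - \frac{1}{104} = \sqrt{\left(-16\right) \frac{1}{96} + 107} + \frac{1}{104} = \sqrt{- \frac{1}{6} + 107} + \frac{1}{104} = \sqrt{\frac{641}{6}} + \frac{1}{104} = \frac{\sqrt{3846}}{6} + \frac{1}{104} = \frac{1}{104} + \frac{\sqrt{3846}}{6}$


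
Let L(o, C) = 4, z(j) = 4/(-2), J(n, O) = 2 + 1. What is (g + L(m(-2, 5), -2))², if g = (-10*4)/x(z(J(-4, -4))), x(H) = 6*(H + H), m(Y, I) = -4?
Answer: 289/9 ≈ 32.111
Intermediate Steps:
J(n, O) = 3
z(j) = -2 (z(j) = 4*(-½) = -2)
x(H) = 12*H (x(H) = 6*(2*H) = 12*H)
g = 5/3 (g = (-10*4)/((12*(-2))) = -40/(-24) = -40*(-1/24) = 5/3 ≈ 1.6667)
(g + L(m(-2, 5), -2))² = (5/3 + 4)² = (17/3)² = 289/9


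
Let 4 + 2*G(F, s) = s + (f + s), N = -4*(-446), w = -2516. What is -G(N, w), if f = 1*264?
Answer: 2386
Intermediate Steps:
f = 264
N = 1784
G(F, s) = 130 + s (G(F, s) = -2 + (s + (264 + s))/2 = -2 + (264 + 2*s)/2 = -2 + (132 + s) = 130 + s)
-G(N, w) = -(130 - 2516) = -1*(-2386) = 2386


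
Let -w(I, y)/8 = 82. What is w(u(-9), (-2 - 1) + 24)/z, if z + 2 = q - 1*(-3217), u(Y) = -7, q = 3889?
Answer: -41/444 ≈ -0.092342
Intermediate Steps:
w(I, y) = -656 (w(I, y) = -8*82 = -656)
z = 7104 (z = -2 + (3889 - 1*(-3217)) = -2 + (3889 + 3217) = -2 + 7106 = 7104)
w(u(-9), (-2 - 1) + 24)/z = -656/7104 = -656*1/7104 = -41/444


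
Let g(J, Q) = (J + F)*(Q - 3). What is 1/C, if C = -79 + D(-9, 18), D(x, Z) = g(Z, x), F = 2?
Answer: -1/319 ≈ -0.0031348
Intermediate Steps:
g(J, Q) = (-3 + Q)*(2 + J) (g(J, Q) = (J + 2)*(Q - 3) = (2 + J)*(-3 + Q) = (-3 + Q)*(2 + J))
D(x, Z) = -6 - 3*Z + 2*x + Z*x
C = -319 (C = -79 + (-6 - 3*18 + 2*(-9) + 18*(-9)) = -79 + (-6 - 54 - 18 - 162) = -79 - 240 = -319)
1/C = 1/(-319) = -1/319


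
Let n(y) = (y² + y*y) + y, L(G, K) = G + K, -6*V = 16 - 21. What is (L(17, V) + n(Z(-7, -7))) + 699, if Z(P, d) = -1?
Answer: 4307/6 ≈ 717.83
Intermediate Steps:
V = ⅚ (V = -(16 - 21)/6 = -⅙*(-5) = ⅚ ≈ 0.83333)
n(y) = y + 2*y² (n(y) = (y² + y²) + y = 2*y² + y = y + 2*y²)
(L(17, V) + n(Z(-7, -7))) + 699 = ((17 + ⅚) - (1 + 2*(-1))) + 699 = (107/6 - (1 - 2)) + 699 = (107/6 - 1*(-1)) + 699 = (107/6 + 1) + 699 = 113/6 + 699 = 4307/6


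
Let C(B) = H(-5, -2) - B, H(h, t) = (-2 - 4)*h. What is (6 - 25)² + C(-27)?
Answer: 418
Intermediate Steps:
H(h, t) = -6*h
C(B) = 30 - B (C(B) = -6*(-5) - B = 30 - B)
(6 - 25)² + C(-27) = (6 - 25)² + (30 - 1*(-27)) = (-19)² + (30 + 27) = 361 + 57 = 418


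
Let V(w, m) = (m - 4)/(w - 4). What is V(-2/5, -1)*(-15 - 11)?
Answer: -325/11 ≈ -29.545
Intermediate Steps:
V(w, m) = (-4 + m)/(-4 + w)
V(-2/5, -1)*(-15 - 11) = ((-4 - 1)/(-4 - 2/5))*(-15 - 11) = (-5/(-4 - 2*1/5))*(-26) = (-5/(-4 - 2/5))*(-26) = (-5/(-22/5))*(-26) = -5/22*(-5)*(-26) = (25/22)*(-26) = -325/11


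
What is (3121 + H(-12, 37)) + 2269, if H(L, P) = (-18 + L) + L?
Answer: 5348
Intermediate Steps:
H(L, P) = -18 + 2*L
(3121 + H(-12, 37)) + 2269 = (3121 + (-18 + 2*(-12))) + 2269 = (3121 + (-18 - 24)) + 2269 = (3121 - 42) + 2269 = 3079 + 2269 = 5348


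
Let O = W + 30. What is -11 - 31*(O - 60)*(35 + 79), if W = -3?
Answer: 116611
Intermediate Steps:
O = 27 (O = -3 + 30 = 27)
-11 - 31*(O - 60)*(35 + 79) = -11 - 31*(27 - 60)*(35 + 79) = -11 - (-1023)*114 = -11 - 31*(-3762) = -11 + 116622 = 116611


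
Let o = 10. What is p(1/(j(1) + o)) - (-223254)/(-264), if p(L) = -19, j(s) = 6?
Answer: -38045/44 ≈ -864.66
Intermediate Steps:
p(1/(j(1) + o)) - (-223254)/(-264) = -19 - (-223254)/(-264) = -19 - (-223254)*(-1)/264 = -19 - 474*157/88 = -19 - 37209/44 = -38045/44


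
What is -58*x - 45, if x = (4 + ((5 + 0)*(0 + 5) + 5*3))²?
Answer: -112333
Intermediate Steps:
x = 1936 (x = (4 + (5*5 + 15))² = (4 + (25 + 15))² = (4 + 40)² = 44² = 1936)
-58*x - 45 = -58*1936 - 45 = -112288 - 45 = -112333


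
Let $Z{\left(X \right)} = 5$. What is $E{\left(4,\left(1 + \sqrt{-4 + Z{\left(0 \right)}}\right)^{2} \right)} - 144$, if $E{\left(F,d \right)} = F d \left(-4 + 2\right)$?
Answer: $-176$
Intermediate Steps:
$E{\left(F,d \right)} = - 2 F d$ ($E{\left(F,d \right)} = F d \left(-2\right) = - 2 F d$)
$E{\left(4,\left(1 + \sqrt{-4 + Z{\left(0 \right)}}\right)^{2} \right)} - 144 = \left(-2\right) 4 \left(1 + \sqrt{-4 + 5}\right)^{2} - 144 = \left(-2\right) 4 \left(1 + \sqrt{1}\right)^{2} - 144 = \left(-2\right) 4 \left(1 + 1\right)^{2} - 144 = \left(-2\right) 4 \cdot 2^{2} - 144 = \left(-2\right) 4 \cdot 4 - 144 = -32 - 144 = -176$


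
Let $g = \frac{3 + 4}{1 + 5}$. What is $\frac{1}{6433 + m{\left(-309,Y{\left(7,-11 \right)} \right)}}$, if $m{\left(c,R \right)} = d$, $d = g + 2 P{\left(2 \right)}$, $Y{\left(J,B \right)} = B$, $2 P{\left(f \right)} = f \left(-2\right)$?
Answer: $\frac{6}{38581} \approx 0.00015552$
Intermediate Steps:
$P{\left(f \right)} = - f$ ($P{\left(f \right)} = \frac{f \left(-2\right)}{2} = \frac{\left(-2\right) f}{2} = - f$)
$g = \frac{7}{6} \approx 1.1667$
$d = - \frac{17}{6}$ ($d = \frac{7}{6} + 2 \left(\left(-1\right) 2\right) = \frac{7}{6} + 2 \left(-2\right) = \frac{7}{6} - 4 = - \frac{17}{6} \approx -2.8333$)
$m{\left(c,R \right)} = - \frac{17}{6}$
$\frac{1}{6433 + m{\left(-309,Y{\left(7,-11 \right)} \right)}} = \frac{1}{6433 - \frac{17}{6}} = \frac{1}{\frac{38581}{6}} = \frac{6}{38581}$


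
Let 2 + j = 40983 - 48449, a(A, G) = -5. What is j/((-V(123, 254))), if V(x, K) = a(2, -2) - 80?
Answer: -7468/85 ≈ -87.859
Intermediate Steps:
V(x, K) = -85 (V(x, K) = -5 - 80 = -85)
j = -7468 (j = -2 + (40983 - 48449) = -2 - 7466 = -7468)
j/((-V(123, 254))) = -7468/((-1*(-85))) = -7468/85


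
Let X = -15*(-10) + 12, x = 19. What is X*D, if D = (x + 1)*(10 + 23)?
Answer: 106920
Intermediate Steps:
D = 660 (D = (19 + 1)*(10 + 23) = 20*33 = 660)
X = 162 (X = 150 + 12 = 162)
X*D = 162*660 = 106920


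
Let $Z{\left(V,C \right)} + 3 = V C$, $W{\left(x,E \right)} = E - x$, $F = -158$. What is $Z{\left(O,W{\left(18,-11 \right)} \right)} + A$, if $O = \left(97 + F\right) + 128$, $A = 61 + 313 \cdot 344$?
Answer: $105787$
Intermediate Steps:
$A = 107733$ ($A = 61 + 107672 = 107733$)
$O = 67$ ($O = \left(97 - 158\right) + 128 = -61 + 128 = 67$)
$Z{\left(V,C \right)} = -3 + C V$ ($Z{\left(V,C \right)} = -3 + V C = -3 + C V$)
$Z{\left(O,W{\left(18,-11 \right)} \right)} + A = \left(-3 + \left(-11 - 18\right) 67\right) + 107733 = \left(-3 - 1943\right) + 107733 = -1946 + 107733 = 105787$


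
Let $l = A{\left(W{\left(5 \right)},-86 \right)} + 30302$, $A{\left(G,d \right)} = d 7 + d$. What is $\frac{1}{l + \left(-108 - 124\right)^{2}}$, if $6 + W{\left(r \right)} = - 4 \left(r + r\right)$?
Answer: $\frac{1}{83438} \approx 1.1985 \cdot 10^{-5}$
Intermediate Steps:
$W{\left(r \right)} = -6 - 8 r$ ($W{\left(r \right)} = -6 - 4 \left(r + r\right) = -6 - 4 \cdot 2 r = -6 - 8 r$)
$A{\left(G,d \right)} = 8 d$ ($A{\left(G,d \right)} = 7 d + d = 8 d$)
$l = 29614$ ($l = 8 \left(-86\right) + 30302 = -688 + 30302 = 29614$)
$\frac{1}{l + \left(-108 - 124\right)^{2}} = \frac{1}{29614 + \left(-108 - 124\right)^{2}} = \frac{1}{29614 + \left(-232\right)^{2}} = \frac{1}{29614 + 53824} = \frac{1}{83438}$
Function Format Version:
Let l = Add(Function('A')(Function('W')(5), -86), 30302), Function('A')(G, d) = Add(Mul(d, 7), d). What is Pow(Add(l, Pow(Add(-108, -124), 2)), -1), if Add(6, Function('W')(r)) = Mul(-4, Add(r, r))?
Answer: Rational(1, 83438) ≈ 1.1985e-5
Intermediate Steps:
Function('W')(r) = Add(-6, Mul(-8, r)) (Function('W')(r) = Add(-6, Mul(-4, Add(r, r))) = Add(-6, Mul(-4, Mul(2, r))) = Add(-6, Mul(-8, r)))
Function('A')(G, d) = Mul(8, d) (Function('A')(G, d) = Add(Mul(7, d), d) = Mul(8, d))
l = 29614 (l = Add(Mul(8, -86), 30302) = Add(-688, 30302) = 29614)
Pow(Add(l, Pow(Add(-108, -124), 2)), -1) = Pow(Add(29614, Pow(Add(-108, -124), 2)), -1) = Pow(Add(29614, Pow(-232, 2)), -1) = Pow(Add(29614, 53824), -1) = Pow(83438, -1) = Rational(1, 83438)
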